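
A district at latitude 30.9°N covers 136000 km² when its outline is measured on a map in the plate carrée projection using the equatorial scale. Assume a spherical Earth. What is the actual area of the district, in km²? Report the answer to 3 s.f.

117000 km²

Plate carrée maps x = Rλ, y = Rφ. The meridian scale is h = 1 and the parallel scale is k = 1/cos φ = sec φ.
Areal scale = h·k = 1 × sec φ; at 30.9°, h = 1.000, k = 1.165, so h·k = 1.165.
True area = apparent / (areal scale) = 136000 / 1.165 ≈ 117000 km².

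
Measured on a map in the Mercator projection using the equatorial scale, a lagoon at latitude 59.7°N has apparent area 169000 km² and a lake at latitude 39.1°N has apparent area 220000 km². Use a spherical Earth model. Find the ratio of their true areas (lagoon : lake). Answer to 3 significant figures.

Since Mercator area scale is 1/cos²φ, the true area equals the apparent area multiplied by cos²φ.
True area of lagoon: 169000 × cos²(59.7°) = 169000 × 0.2545 = 43020 km².
True area of lake: 220000 × cos²(39.1°) = 220000 × 0.6022 = 132500 km².
Ratio = 43020 / 132500 ≈ 0.325.

0.325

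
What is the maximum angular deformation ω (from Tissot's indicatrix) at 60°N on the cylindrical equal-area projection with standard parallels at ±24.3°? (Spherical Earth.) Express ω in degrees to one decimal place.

A cylindrical equal-area projection with standard parallel φ₀ has meridian scale h = cos φ / cos φ₀ and parallel scale k = cos φ₀ / cos φ (so areas are preserved, h·k = 1).
At 60°: h = 0.5486, k = 1.823; principal scales a = 1.823, b = 0.5486.
sin(ω/2) = (a − b)/(a + b) = 1.274/2.371 = 0.5373, so ω = 2 arcsin(0.5373) ≈ 65.0°.

65.0°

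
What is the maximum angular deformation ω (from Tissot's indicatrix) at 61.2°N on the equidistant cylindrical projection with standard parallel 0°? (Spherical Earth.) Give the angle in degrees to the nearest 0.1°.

For the equirectangular projection with φ₀ = 0 (plate carrée), h = 1 along meridians and k = sec φ along parallels.
At 61.2°: h = 1.000, k = 2.076; principal scales a = 2.076, b = 1.000.
sin(ω/2) = (a − b)/(a + b) = 1.076/3.076 = 0.3498, so ω = 2 arcsin(0.3498) ≈ 40.9°.

40.9°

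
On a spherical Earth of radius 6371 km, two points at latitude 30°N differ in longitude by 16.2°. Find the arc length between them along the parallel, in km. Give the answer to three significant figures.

1560 km

Arc length along a parallel = R cos φ · Δλ (with Δλ in radians).
= 6371 × cos 30° × (16.2° × π/180) = 6371 × 0.8660 × 0.2827 ≈ 1560 km.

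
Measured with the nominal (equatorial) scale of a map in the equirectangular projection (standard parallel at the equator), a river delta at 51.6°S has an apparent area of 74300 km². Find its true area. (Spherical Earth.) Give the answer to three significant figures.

Plate carrée maps x = Rλ, y = Rφ. The meridian scale is h = 1 and the parallel scale is k = 1/cos φ = sec φ.
Areal scale = h·k = 1 × sec φ; at 51.6°, h = 1.000, k = 1.610, so h·k = 1.610.
True area = apparent / (areal scale) = 74300 / 1.610 ≈ 46200 km².

46200 km²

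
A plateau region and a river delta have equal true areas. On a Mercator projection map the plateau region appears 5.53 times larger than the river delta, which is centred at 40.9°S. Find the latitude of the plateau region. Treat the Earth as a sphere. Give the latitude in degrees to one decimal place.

For equal true areas on Mercator, apparent areas scale as sec²φ, so the ratio is cos²φ₂ / cos²φ₁.
cos²φ₂ / cos²φ₁ = 5.53  ⇒  cos φ₁ = cos 40.9° / √5.53 = 0.7559/2.352 = 0.3214.
φ₁ = arccos(0.3214) ≈ 71.3°.

71.3°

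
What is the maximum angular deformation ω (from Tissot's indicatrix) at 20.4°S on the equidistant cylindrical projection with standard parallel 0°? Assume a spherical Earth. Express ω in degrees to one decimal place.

3.7°

Plate carrée maps x = Rλ, y = Rφ. The meridian scale is h = 1 and the parallel scale is k = 1/cos φ = sec φ.
At 20.4°: h = 1.000, k = 1.067; principal scales a = 1.067, b = 1.000.
sin(ω/2) = (a − b)/(a + b) = 0.06691/2.067 = 0.03237, so ω = 2 arcsin(0.03237) ≈ 3.7°.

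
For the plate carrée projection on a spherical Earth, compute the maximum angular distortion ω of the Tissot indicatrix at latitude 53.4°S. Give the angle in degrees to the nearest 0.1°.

For the equirectangular projection with φ₀ = 0 (plate carrée), h = 1 along meridians and k = sec φ along parallels.
At 53.4°: h = 1.000, k = 1.677; principal scales a = 1.677, b = 1.000.
sin(ω/2) = (a − b)/(a + b) = 0.6772/2.677 = 0.2530, so ω = 2 arcsin(0.2530) ≈ 29.3°.

29.3°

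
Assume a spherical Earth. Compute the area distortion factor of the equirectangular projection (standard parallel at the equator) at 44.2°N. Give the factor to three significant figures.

For the equirectangular projection with φ₀ = 0 (plate carrée), h = 1 along meridians and k = sec φ along parallels.
Areal scale = h·k = 1 × sec φ; at 44.2°, h = 1.000, k = 1.395, so h·k = 1.395.

1.39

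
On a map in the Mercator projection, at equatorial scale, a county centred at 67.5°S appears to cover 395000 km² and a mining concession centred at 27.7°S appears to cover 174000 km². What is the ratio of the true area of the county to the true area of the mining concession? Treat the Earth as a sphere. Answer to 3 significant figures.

0.424

Mercator's areal exaggeration is sec²φ; hence true area = (apparent area) · cos²φ.
True area of county: 395000 × cos²(67.5°) = 395000 × 0.1464 = 57850 km².
True area of mining concession: 174000 × cos²(27.7°) = 174000 × 0.7839 = 136400 km².
Ratio = 57850 / 136400 ≈ 0.424.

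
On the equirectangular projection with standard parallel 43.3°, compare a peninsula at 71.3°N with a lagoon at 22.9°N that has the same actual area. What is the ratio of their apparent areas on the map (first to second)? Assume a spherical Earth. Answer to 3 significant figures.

2.87

The equidistant cylindrical projection with φ₀ = 43.3° has h = 1 (meridians true) and k = cos φ₀ / cos φ along parallels.
Areal scale at 71.3°: h·k = 1.000 × 2.270 = 2.270.
Areal scale at 22.9°: h·k = 1.000 × 0.7900 = 0.7900.
Ratio = 2.270/0.7900 ≈ 2.87.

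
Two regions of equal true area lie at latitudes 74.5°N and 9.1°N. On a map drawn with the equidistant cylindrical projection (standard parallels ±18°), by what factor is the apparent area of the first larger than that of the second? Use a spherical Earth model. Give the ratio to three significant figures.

3.69

In the equirectangular projection with standard parallel φ₀ = 18° (x = Rλ cos φ₀, y = Rφ), meridians are true-scale (h = 1) and the parallel scale is k = cos φ₀ / cos φ.
Areal scale at 74.5°: h·k = 1.000 × 3.559 = 3.559.
Areal scale at 9.1°: h·k = 1.000 × 0.9632 = 0.9632.
Ratio = 3.559/0.9632 ≈ 3.69.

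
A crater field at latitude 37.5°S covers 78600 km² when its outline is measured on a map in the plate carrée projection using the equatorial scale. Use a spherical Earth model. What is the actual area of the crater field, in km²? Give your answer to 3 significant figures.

In the plate carrée (x = Rλ, y = Rφ), meridians are true-scale (h = 1) and parallels are stretched by k = sec φ.
Areal scale = h·k = 1 × sec φ; at 37.5°, h = 1.000, k = 1.260, so h·k = 1.260.
True area = apparent / (areal scale) = 78600 / 1.260 ≈ 62400 km².

62400 km²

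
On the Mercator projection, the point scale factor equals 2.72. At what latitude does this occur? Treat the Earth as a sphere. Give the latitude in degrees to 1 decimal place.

Mercator scale is k = sec φ = 1/cos φ.
1/cos φ = 2.72  ⇒  cos φ = 0.3676  ⇒  φ = arccos(0.3676) ≈ 68.4°.

68.4°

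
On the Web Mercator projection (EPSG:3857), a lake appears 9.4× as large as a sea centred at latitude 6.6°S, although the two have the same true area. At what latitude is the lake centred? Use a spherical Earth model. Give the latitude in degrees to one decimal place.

71.1°

On Mercator, (apparent₁)/(apparent₂) = sec²φ₁ / sec²φ₂ when true areas are equal.
cos²φ₂ / cos²φ₁ = 9.4  ⇒  cos φ₁ = cos 6.6° / √9.4 = 0.9934/3.066 = 0.3240.
φ₁ = arccos(0.3240) ≈ 71.1°.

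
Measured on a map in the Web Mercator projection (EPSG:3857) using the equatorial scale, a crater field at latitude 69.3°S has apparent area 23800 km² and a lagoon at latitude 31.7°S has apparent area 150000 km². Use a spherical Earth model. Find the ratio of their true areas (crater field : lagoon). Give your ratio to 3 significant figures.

0.0274

Since Mercator area scale is 1/cos²φ, the true area equals the apparent area multiplied by cos²φ.
True area of crater field: 23800 × cos²(69.3°) = 23800 × 0.1249 = 2974 km².
True area of lagoon: 150000 × cos²(31.7°) = 150000 × 0.7239 = 108600 km².
Ratio = 2974 / 108600 ≈ 0.0274.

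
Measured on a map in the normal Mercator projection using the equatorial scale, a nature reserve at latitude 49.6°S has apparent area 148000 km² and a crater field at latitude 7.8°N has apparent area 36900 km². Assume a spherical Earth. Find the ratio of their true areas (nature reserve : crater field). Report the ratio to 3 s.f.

On Mercator the areal scale is sec²φ, so true area = apparent × cos²φ.
True area of nature reserve: 148000 × cos²(49.6°) = 148000 × 0.4201 = 62170 km².
True area of crater field: 36900 × cos²(7.8°) = 36900 × 0.9816 = 36220 km².
Ratio = 62170 / 36220 ≈ 1.72.

1.72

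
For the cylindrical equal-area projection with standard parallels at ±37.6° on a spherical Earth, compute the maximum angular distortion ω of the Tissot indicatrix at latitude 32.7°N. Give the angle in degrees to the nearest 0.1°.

6.9°

Cylindrical equal-area (φ₀ = 37.6°): h = cos φ / cos 37.6° along meridians, k = cos 37.6° / cos φ along parallels; h·k = 1.
At 32.7°: h = 1.062, k = 0.9415; principal scales a = 1.062, b = 0.9415.
sin(ω/2) = (a − b)/(a + b) = 0.1206/2.004 = 0.06020, so ω = 2 arcsin(0.06020) ≈ 6.9°.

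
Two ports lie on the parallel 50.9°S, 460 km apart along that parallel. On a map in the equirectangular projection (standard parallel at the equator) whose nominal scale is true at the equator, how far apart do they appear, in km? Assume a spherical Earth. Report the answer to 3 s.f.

Plate carrée maps x = Rλ, y = Rφ. The meridian scale is h = 1 and the parallel scale is k = 1/cos φ = sec φ.
Along the parallel, k = sec 50.9° = 1/0.6307 = 1.586.
Map distance = 460 × 1.586 ≈ 729 km.

729 km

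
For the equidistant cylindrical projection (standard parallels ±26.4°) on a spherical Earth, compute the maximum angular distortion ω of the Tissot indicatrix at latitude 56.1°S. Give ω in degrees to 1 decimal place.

The equidistant cylindrical projection with φ₀ = 26.4° has h = 1 (meridians true) and k = cos φ₀ / cos φ along parallels.
At 56.1°: h = 1.000, k = 1.606; principal scales a = 1.606, b = 1.000.
sin(ω/2) = (a − b)/(a + b) = 0.6060/2.606 = 0.2325, so ω = 2 arcsin(0.2325) ≈ 26.9°.

26.9°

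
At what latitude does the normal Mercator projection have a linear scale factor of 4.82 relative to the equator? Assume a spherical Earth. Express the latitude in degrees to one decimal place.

Mercator scale is k = sec φ = 1/cos φ.
1/cos φ = 4.82  ⇒  cos φ = 0.2075  ⇒  φ = arccos(0.2075) ≈ 78.0°.

78.0°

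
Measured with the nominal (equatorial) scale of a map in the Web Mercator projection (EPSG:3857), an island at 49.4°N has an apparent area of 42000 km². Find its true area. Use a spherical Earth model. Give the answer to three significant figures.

For Mercator, h = k = sec φ (a conformal cylindrical projection has a single point scale, 1/cos φ).
Areal scale = k² = sec²φ = 1/cos²(49.4°) = 1/0.6508² = 2.361.
True area = apparent / (areal scale) = 42000 / 2.361 ≈ 17800 km².

17800 km²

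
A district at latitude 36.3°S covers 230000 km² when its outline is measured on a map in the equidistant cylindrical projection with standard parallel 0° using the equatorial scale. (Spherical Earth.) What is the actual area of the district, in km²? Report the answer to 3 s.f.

In the plate carrée (x = Rλ, y = Rφ), meridians are true-scale (h = 1) and parallels are stretched by k = sec φ.
Areal scale = h·k = 1 × sec φ; at 36.3°, h = 1.000, k = 1.241, so h·k = 1.241.
True area = apparent / (areal scale) = 230000 / 1.241 ≈ 185000 km².

185000 km²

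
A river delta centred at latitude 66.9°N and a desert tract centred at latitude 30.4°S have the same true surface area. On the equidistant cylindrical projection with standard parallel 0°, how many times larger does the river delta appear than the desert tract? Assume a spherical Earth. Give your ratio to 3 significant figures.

2.20

In the plate carrée (x = Rλ, y = Rφ), meridians are true-scale (h = 1) and parallels are stretched by k = sec φ.
Areal scale at 66.9°: h·k = 1.000 × 2.549 = 2.549.
Areal scale at 30.4°: h·k = 1.000 × 1.159 = 1.159.
Ratio = 2.549/1.159 ≈ 2.20.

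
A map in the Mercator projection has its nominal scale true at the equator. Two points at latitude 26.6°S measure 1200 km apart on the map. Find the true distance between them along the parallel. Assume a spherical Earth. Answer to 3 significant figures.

For Mercator, h = k = sec φ (a conformal cylindrical projection has a single point scale, 1/cos φ).
Along the parallel at 26.6°, map distances are exaggerated by k = sec 26.6° = 1.118.
True distance = 1200 / 1.118 = 1200 × cos 26.6° ≈ 1070 km.

1070 km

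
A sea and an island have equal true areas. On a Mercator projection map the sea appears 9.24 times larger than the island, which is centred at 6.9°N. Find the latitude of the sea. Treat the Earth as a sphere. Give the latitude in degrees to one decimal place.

Mercator areal scale is sec²φ, so apparent-area ratio = sec²φ₁ / sec²φ₂ = cos²φ₂ / cos²φ₁.
cos²φ₂ / cos²φ₁ = 9.24  ⇒  cos φ₁ = cos 6.9° / √9.24 = 0.9928/3.040 = 0.3266.
φ₁ = arccos(0.3266) ≈ 70.9°.

70.9°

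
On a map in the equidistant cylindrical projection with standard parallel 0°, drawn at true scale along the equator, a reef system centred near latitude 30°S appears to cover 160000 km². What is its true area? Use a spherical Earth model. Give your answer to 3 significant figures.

139000 km²

In the plate carrée (x = Rλ, y = Rφ), meridians are true-scale (h = 1) and parallels are stretched by k = sec φ.
Areal scale = h·k = 1 × sec φ; at 30°, h = 1.000, k = 1.155, so h·k = 1.155.
True area = apparent / (areal scale) = 160000 / 1.155 ≈ 139000 km².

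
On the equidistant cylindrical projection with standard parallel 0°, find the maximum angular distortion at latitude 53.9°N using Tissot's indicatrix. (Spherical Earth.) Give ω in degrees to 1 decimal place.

In the plate carrée (x = Rλ, y = Rφ), meridians are true-scale (h = 1) and parallels are stretched by k = sec φ.
At 53.9°: h = 1.000, k = 1.697; principal scales a = 1.697, b = 1.000.
sin(ω/2) = (a − b)/(a + b) = 0.6972/2.697 = 0.2585, so ω = 2 arcsin(0.2585) ≈ 30.0°.

30.0°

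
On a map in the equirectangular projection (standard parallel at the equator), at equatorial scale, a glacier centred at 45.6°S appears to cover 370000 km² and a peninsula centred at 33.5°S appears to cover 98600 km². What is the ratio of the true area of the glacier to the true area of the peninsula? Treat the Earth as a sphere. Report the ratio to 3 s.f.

Plate carrée has h = 1 and k = sec φ, giving areal scale sec φ; true area = (apparent area) · cos φ.
True area of glacier: 370000 × cos(45.6°) = 370000 × 0.6997 = 258900 km².
True area of peninsula: 98600 × cos(33.5°) = 98600 × 0.8339 = 82220 km².
Ratio = 258900 / 82220 ≈ 3.15.

3.15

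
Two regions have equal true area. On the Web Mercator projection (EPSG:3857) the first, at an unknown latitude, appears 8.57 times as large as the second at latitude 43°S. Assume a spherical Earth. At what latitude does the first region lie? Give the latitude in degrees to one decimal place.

For equal true areas on Mercator, apparent areas scale as sec²φ, so the ratio is cos²φ₂ / cos²φ₁.
cos²φ₂ / cos²φ₁ = 8.57  ⇒  cos φ₁ = cos 43° / √8.57 = 0.7314/2.927 = 0.2498.
φ₁ = arccos(0.2498) ≈ 75.5°.

75.5°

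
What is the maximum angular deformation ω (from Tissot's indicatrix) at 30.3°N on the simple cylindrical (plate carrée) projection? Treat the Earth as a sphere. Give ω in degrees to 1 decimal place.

8.4°

For the equirectangular projection with φ₀ = 0 (plate carrée), h = 1 along meridians and k = sec φ along parallels.
At 30.3°: h = 1.000, k = 1.158; principal scales a = 1.158, b = 1.000.
sin(ω/2) = (a − b)/(a + b) = 0.1582/2.158 = 0.07331, so ω = 2 arcsin(0.07331) ≈ 8.4°.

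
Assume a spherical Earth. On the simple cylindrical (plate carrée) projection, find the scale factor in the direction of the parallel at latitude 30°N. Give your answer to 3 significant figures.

1.15

In the plate carrée (x = Rλ, y = Rφ), meridians are true-scale (h = 1) and parallels are stretched by k = sec φ.
k = 1/cos 30° = 1/0.8660 = 1.155.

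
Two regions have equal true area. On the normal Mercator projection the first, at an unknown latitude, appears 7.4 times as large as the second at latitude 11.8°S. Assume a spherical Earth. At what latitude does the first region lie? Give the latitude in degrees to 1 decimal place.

68.9°

On Mercator, (apparent₁)/(apparent₂) = sec²φ₁ / sec²φ₂ when true areas are equal.
cos²φ₂ / cos²φ₁ = 7.4  ⇒  cos φ₁ = cos 11.8° / √7.4 = 0.9789/2.720 = 0.3598.
φ₁ = arccos(0.3598) ≈ 68.9°.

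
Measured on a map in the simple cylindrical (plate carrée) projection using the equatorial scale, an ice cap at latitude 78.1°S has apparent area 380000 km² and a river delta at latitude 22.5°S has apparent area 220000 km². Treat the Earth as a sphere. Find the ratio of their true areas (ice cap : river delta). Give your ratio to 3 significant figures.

On the plate carrée, areal scale = h·k = 1 × sec φ, so true area = apparent × cos φ.
True area of ice cap: 380000 × cos(78.1°) = 380000 × 0.2062 = 78360 km².
True area of river delta: 220000 × cos(22.5°) = 220000 × 0.9239 = 203300 km².
Ratio = 78360 / 203300 ≈ 0.386.

0.386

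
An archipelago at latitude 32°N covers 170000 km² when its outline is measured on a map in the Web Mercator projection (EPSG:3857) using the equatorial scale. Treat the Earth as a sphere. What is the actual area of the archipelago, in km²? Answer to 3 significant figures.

The Mercator projection is conformal; its linear scale factor is the same in every direction and equals sec φ = 1/cos φ.
Areal scale = k² = sec²φ = 1/cos²(32°) = 1/0.8480² = 1.390.
True area = apparent / (areal scale) = 170000 / 1.390 ≈ 122000 km².

122000 km²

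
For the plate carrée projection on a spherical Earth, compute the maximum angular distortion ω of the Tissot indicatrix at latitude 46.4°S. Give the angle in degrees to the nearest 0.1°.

For the equirectangular projection with φ₀ = 0 (plate carrée), h = 1 along meridians and k = sec φ along parallels.
At 46.4°: h = 1.000, k = 1.450; principal scales a = 1.450, b = 1.000.
sin(ω/2) = (a − b)/(a + b) = 0.4501/2.450 = 0.1837, so ω = 2 arcsin(0.1837) ≈ 21.2°.

21.2°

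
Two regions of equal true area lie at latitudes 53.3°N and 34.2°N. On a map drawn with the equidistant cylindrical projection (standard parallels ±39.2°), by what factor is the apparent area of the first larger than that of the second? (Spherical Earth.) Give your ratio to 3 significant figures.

In the equirectangular projection with standard parallel φ₀ = 39.2° (x = Rλ cos φ₀, y = Rφ), meridians are true-scale (h = 1) and the parallel scale is k = cos φ₀ / cos φ.
Areal scale at 53.3°: h·k = 1.000 × 1.297 = 1.297.
Areal scale at 34.2°: h·k = 1.000 × 0.9370 = 0.9370.
Ratio = 1.297/0.9370 ≈ 1.38.

1.38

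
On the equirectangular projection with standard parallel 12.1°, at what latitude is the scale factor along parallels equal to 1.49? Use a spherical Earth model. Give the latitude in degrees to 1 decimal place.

With standard parallel φ₀ = 12.1°, the equirectangular projection gives x = Rλ cos φ₀, y = Rφ, so h = 1 and k = cos 12.1° / cos φ.
k = cos φ₀ / cos φ = 1.49  ⇒  cos φ = cos 12.1° / 1.49 = 0.6562.
φ = arccos(0.6562) ≈ 49.0°.

49.0°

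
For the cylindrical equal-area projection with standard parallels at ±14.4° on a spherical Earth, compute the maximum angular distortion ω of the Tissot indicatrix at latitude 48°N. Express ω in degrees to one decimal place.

41.4°

Cylindrical equal-area (φ₀ = 14.4°): h = cos φ / cos 14.4° along meridians, k = cos 14.4° / cos φ along parallels; h·k = 1.
At 48°: h = 0.6908, k = 1.448; principal scales a = 1.448, b = 0.6908.
sin(ω/2) = (a − b)/(a + b) = 0.7567/2.138 = 0.3539, so ω = 2 arcsin(0.3539) ≈ 41.4°.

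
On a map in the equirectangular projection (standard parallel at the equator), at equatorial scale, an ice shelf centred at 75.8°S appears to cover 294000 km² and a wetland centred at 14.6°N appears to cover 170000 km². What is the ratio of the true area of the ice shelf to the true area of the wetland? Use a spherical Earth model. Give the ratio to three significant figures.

0.438

On the plate carrée, areal scale = h·k = 1 × sec φ, so true area = apparent × cos φ.
True area of ice shelf: 294000 × cos(75.8°) = 294000 × 0.2453 = 72120 km².
True area of wetland: 170000 × cos(14.6°) = 170000 × 0.9677 = 164500 km².
Ratio = 72120 / 164500 ≈ 0.438.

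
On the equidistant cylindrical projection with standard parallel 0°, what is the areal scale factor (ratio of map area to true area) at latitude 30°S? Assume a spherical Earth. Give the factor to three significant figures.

In the plate carrée (x = Rλ, y = Rφ), meridians are true-scale (h = 1) and parallels are stretched by k = sec φ.
Areal scale = h·k = 1 × sec φ; at 30°, h = 1.000, k = 1.155, so h·k = 1.155.

1.15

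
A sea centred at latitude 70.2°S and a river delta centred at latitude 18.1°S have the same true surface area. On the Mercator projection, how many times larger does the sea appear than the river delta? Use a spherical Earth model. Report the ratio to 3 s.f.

7.87

Mercator is conformal with k = sec φ, so areal scale = k² = sec²φ.
At 70.2°: sec²(70.2°) = 1/0.3387² = 8.715.
At 18.1°: sec²(18.1°) = 1/0.9505² = 1.107.
Ratio = 8.715/1.107 = cos²(18.1°)/cos²(70.2°) ≈ 7.87.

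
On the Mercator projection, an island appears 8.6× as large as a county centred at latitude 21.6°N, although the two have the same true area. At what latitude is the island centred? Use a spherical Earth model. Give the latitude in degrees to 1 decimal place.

Mercator areal scale is sec²φ, so apparent-area ratio = sec²φ₁ / sec²φ₂ = cos²φ₂ / cos²φ₁.
cos²φ₂ / cos²φ₁ = 8.6  ⇒  cos φ₁ = cos 21.6° / √8.6 = 0.9298/2.933 = 0.3171.
φ₁ = arccos(0.3171) ≈ 71.5°.

71.5°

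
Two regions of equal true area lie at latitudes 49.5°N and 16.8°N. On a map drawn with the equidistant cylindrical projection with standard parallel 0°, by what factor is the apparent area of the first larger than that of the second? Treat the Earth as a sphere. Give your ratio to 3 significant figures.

1.47

Plate carrée maps x = Rλ, y = Rφ. The meridian scale is h = 1 and the parallel scale is k = 1/cos φ = sec φ.
Areal scale at 49.5°: h·k = 1.000 × 1.540 = 1.540.
Areal scale at 16.8°: h·k = 1.000 × 1.045 = 1.045.
Ratio = 1.540/1.045 ≈ 1.47.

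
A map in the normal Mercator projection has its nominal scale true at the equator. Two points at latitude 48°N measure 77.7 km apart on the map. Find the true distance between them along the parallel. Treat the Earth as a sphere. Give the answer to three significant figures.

52.0 km

Mercator is conformal, so the point scale is isotropic: h = k = sec φ = 1/cos φ.
Along the parallel at 48°, map distances are exaggerated by k = sec 48° = 1.494.
True distance = 77.7 / 1.494 = 77.7 × cos 48° ≈ 52.0 km.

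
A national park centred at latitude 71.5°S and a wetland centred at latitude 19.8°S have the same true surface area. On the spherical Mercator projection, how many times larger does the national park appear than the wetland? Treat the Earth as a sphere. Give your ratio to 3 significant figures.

On Mercator, area is exaggerated by sec²φ = 1/cos²φ.
At 71.5°: sec²(71.5°) = 1/0.3173² = 9.932.
At 19.8°: sec²(19.8°) = 1/0.9409² = 1.130.
Ratio = 9.932/1.130 = cos²(19.8°)/cos²(71.5°) ≈ 8.79.

8.79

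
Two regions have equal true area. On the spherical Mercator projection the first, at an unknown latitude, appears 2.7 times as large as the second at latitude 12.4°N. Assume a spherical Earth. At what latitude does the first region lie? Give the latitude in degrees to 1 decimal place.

For equal true areas on Mercator, apparent areas scale as sec²φ, so the ratio is cos²φ₂ / cos²φ₁.
cos²φ₂ / cos²φ₁ = 2.7  ⇒  cos φ₁ = cos 12.4° / √2.7 = 0.9767/1.643 = 0.5944.
φ₁ = arccos(0.5944) ≈ 53.5°.

53.5°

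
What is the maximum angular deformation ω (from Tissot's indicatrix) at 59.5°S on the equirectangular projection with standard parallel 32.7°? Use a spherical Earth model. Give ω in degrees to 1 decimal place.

In the equirectangular projection with standard parallel φ₀ = 32.7° (x = Rλ cos φ₀, y = Rφ), meridians are true-scale (h = 1) and the parallel scale is k = cos φ₀ / cos φ.
At 59.5°: h = 1.000, k = 1.658; principal scales a = 1.658, b = 1.000.
sin(ω/2) = (a − b)/(a + b) = 0.6580/2.658 = 0.2476, so ω = 2 arcsin(0.2476) ≈ 28.7°.

28.7°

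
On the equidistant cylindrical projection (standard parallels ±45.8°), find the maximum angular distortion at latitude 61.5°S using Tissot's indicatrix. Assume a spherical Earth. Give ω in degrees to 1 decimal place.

In the equirectangular projection with standard parallel φ₀ = 45.8° (x = Rλ cos φ₀, y = Rφ), meridians are true-scale (h = 1) and the parallel scale is k = cos φ₀ / cos φ.
At 61.5°: h = 1.000, k = 1.461; principal scales a = 1.461, b = 1.000.
sin(ω/2) = (a − b)/(a + b) = 0.4611/2.461 = 0.1873, so ω = 2 arcsin(0.1873) ≈ 21.6°.

21.6°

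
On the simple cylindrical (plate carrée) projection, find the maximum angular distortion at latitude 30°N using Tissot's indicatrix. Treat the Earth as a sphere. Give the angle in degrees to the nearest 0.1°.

8.2°

Plate carrée maps x = Rλ, y = Rφ. The meridian scale is h = 1 and the parallel scale is k = 1/cos φ = sec φ.
At 30°: h = 1.000, k = 1.155; principal scales a = 1.155, b = 1.000.
sin(ω/2) = (a − b)/(a + b) = 0.1547/2.155 = 0.07180, so ω = 2 arcsin(0.07180) ≈ 8.2°.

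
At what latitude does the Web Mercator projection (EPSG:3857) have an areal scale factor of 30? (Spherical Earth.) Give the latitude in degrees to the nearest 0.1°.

Mercator areal scale is sec²φ.
sec²φ = 30  ⇒  cos²φ = 0.03333  ⇒  cos φ = 0.1826.
φ = arccos(0.1826) ≈ 79.5°.

79.5°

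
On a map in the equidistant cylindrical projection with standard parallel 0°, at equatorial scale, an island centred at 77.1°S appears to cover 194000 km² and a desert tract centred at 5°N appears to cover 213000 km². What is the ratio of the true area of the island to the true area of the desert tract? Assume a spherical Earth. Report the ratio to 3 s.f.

Plate carrée has h = 1 and k = sec φ, giving areal scale sec φ; true area = (apparent area) · cos φ.
True area of island: 194000 × cos(77.1°) = 194000 × 0.2233 = 43310 km².
True area of desert tract: 213000 × cos(5°) = 213000 × 0.9962 = 212200 km².
Ratio = 43310 / 212200 ≈ 0.204.

0.204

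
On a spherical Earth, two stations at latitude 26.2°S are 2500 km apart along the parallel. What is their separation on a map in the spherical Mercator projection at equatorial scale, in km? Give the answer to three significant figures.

2790 km

For Mercator, h = k = sec φ (a conformal cylindrical projection has a single point scale, 1/cos φ).
Along the parallel, k = sec 26.2° = 1/0.8973 = 1.115.
Map distance = 2500 × 1.115 ≈ 2790 km.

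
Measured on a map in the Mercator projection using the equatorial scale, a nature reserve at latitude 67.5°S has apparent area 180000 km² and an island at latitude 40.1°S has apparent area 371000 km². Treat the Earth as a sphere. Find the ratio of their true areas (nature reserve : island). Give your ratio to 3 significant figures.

Since Mercator area scale is 1/cos²φ, the true area equals the apparent area multiplied by cos²φ.
True area of nature reserve: 180000 × cos²(67.5°) = 180000 × 0.1464 = 26360 km².
True area of island: 371000 × cos²(40.1°) = 371000 × 0.5851 = 217100 km².
Ratio = 26360 / 217100 ≈ 0.121.

0.121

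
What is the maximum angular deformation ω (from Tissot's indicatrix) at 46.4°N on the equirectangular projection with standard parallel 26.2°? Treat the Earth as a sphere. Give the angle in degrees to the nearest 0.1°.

15.0°

In the equirectangular projection with standard parallel φ₀ = 26.2° (x = Rλ cos φ₀, y = Rφ), meridians are true-scale (h = 1) and the parallel scale is k = cos φ₀ / cos φ.
At 46.4°: h = 1.000, k = 1.301; principal scales a = 1.301, b = 1.000.
sin(ω/2) = (a − b)/(a + b) = 0.3011/2.301 = 0.1308, so ω = 2 arcsin(0.1308) ≈ 15.0°.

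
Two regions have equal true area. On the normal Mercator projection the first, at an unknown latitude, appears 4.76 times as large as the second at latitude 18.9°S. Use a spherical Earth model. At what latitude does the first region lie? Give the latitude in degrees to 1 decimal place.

64.3°

Mercator areal scale is sec²φ, so apparent-area ratio = sec²φ₁ / sec²φ₂ = cos²φ₂ / cos²φ₁.
cos²φ₂ / cos²φ₁ = 4.76  ⇒  cos φ₁ = cos 18.9° / √4.76 = 0.9461/2.182 = 0.4336.
φ₁ = arccos(0.4336) ≈ 64.3°.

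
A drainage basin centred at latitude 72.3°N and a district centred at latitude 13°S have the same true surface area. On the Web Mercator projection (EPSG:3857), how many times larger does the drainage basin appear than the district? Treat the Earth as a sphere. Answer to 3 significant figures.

Mercator is conformal with k = sec φ, so areal scale = k² = sec²φ.
At 72.3°: sec²(72.3°) = 1/0.3040² = 10.82.
At 13°: sec²(13°) = 1/0.9744² = 1.053.
Ratio = 10.82/1.053 = cos²(13°)/cos²(72.3°) ≈ 10.3.

10.3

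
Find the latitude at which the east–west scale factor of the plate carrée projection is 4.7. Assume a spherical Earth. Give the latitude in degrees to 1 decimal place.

77.7°

Plate carrée: h = 1, k = sec φ along parallels.
sec φ = 4.7  ⇒  cos φ = 0.2128  ⇒  φ ≈ 77.7°.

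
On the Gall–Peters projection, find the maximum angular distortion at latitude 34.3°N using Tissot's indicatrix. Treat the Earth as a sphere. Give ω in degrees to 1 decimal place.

Gall–Peters is a cylindrical equal-area projection with standard parallels at ±45°. A cylindrical equal-area projection with standard parallel φ₀ has meridian scale h = cos φ / cos φ₀ and parallel scale k = cos φ₀ / cos φ (so areas are preserved, h·k = 1).
At 34.3°: h = 1.168, k = 0.8560; principal scales a = 1.168, b = 0.8560.
sin(ω/2) = (a − b)/(a + b) = 0.3123/2.024 = 0.1543, so ω = 2 arcsin(0.1543) ≈ 17.8°.

17.8°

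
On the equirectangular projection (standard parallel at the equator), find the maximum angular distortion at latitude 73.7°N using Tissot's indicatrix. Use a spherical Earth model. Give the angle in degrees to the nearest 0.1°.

Plate carrée maps x = Rλ, y = Rφ. The meridian scale is h = 1 and the parallel scale is k = 1/cos φ = sec φ.
At 73.7°: h = 1.000, k = 3.563; principal scales a = 3.563, b = 1.000.
sin(ω/2) = (a − b)/(a + b) = 2.563/4.563 = 0.5617, so ω = 2 arcsin(0.5617) ≈ 68.3°.

68.3°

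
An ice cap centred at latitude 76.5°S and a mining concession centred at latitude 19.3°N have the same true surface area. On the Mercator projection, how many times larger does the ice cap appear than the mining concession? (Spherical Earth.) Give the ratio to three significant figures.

16.3

Mercator is conformal with k = sec φ, so areal scale = k² = sec²φ.
At 76.5°: sec²(76.5°) = 1/0.2334² = 18.35.
At 19.3°: sec²(19.3°) = 1/0.9438² = 1.123.
Ratio = 18.35/1.123 = cos²(19.3°)/cos²(76.5°) ≈ 16.3.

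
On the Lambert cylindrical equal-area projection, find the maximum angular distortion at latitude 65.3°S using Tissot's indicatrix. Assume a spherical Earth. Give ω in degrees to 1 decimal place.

The Lambert cylindrical equal-area projection is the cylindrical equal-area projection with its standard parallel at the equator (φ₀ = 0). A cylindrical equal-area projection with standard parallel φ₀ has meridian scale h = cos φ / cos φ₀ and parallel scale k = cos φ₀ / cos φ (so areas are preserved, h·k = 1).
At 65.3°: h = 0.4179, k = 2.393; principal scales a = 2.393, b = 0.4179.
sin(ω/2) = (a − b)/(a + b) = 1.975/2.811 = 0.7027, so ω = 2 arcsin(0.7027) ≈ 89.3°.

89.3°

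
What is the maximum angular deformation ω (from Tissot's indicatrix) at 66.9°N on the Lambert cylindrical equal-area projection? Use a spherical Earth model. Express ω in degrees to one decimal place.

94.3°

The Lambert cylindrical equal-area projection is the cylindrical equal-area projection with its standard parallel at the equator (φ₀ = 0). A cylindrical equal-area projection with standard parallel φ₀ has meridian scale h = cos φ / cos φ₀ and parallel scale k = cos φ₀ / cos φ (so areas are preserved, h·k = 1).
At 66.9°: h = 0.3923, k = 2.549; principal scales a = 2.549, b = 0.3923.
sin(ω/2) = (a − b)/(a + b) = 2.156/2.941 = 0.7332, so ω = 2 arcsin(0.7332) ≈ 94.3°.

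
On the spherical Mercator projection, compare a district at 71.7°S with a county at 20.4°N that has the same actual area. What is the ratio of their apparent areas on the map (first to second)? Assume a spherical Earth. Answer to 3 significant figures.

8.91

Mercator is conformal with k = sec φ, so areal scale = k² = sec²φ.
At 71.7°: sec²(71.7°) = 1/0.3140² = 10.14.
At 20.4°: sec²(20.4°) = 1/0.9373² = 1.138.
Ratio = 10.14/1.138 = cos²(20.4°)/cos²(71.7°) ≈ 8.91.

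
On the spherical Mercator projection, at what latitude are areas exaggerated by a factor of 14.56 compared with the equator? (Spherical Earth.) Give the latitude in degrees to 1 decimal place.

Mercator areal scale is sec²φ.
sec²φ = 14.56  ⇒  cos²φ = 0.06868  ⇒  cos φ = 0.2621.
φ = arccos(0.2621) ≈ 74.8°.

74.8°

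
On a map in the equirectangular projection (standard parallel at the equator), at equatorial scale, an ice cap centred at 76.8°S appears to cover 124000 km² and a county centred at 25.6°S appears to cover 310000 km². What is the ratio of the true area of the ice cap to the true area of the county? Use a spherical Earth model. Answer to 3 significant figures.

0.101

On the plate carrée, areal scale = h·k = 1 × sec φ, so true area = apparent × cos φ.
True area of ice cap: 124000 × cos(76.8°) = 124000 × 0.2284 = 28320 km².
True area of county: 310000 × cos(25.6°) = 310000 × 0.9018 = 279600 km².
Ratio = 28320 / 279600 ≈ 0.101.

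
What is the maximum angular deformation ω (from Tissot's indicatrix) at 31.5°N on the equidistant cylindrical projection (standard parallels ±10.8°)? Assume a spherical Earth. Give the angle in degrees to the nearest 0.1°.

8.1°

In the equirectangular projection with standard parallel φ₀ = 10.8° (x = Rλ cos φ₀, y = Rφ), meridians are true-scale (h = 1) and the parallel scale is k = cos φ₀ / cos φ.
At 31.5°: h = 1.000, k = 1.152; principal scales a = 1.152, b = 1.000.
sin(ω/2) = (a − b)/(a + b) = 0.1521/2.152 = 0.07066, so ω = 2 arcsin(0.07066) ≈ 8.1°.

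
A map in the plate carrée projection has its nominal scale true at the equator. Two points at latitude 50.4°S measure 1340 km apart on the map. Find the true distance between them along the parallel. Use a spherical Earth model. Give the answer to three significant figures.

854 km

Plate carrée maps x = Rλ, y = Rφ. The meridian scale is h = 1 and the parallel scale is k = 1/cos φ = sec φ.
Along the parallel at 50.4°, map distances are exaggerated by k = sec 50.4° = 1.569.
True distance = 1340 / 1.569 = 1340 × cos 50.4° ≈ 854 km.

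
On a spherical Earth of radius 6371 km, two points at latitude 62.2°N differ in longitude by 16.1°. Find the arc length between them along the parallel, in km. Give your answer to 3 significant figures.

835 km

Arc length along a parallel = R cos φ · Δλ (with Δλ in radians).
= 6371 × cos 62.2° × (16.1° × π/180) = 6371 × 0.4664 × 0.2810 ≈ 835 km.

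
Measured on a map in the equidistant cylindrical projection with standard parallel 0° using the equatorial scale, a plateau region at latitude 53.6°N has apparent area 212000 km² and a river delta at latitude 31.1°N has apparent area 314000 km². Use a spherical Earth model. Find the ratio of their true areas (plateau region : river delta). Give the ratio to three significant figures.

On the plate carrée, areal scale = h·k = 1 × sec φ, so true area = apparent × cos φ.
True area of plateau region: 212000 × cos(53.6°) = 212000 × 0.5934 = 125800 km².
True area of river delta: 314000 × cos(31.1°) = 314000 × 0.8563 = 268900 km².
Ratio = 125800 / 268900 ≈ 0.468.

0.468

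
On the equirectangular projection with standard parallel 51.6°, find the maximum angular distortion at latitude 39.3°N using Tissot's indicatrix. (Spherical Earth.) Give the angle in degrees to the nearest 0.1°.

The equidistant cylindrical projection with φ₀ = 51.6° has h = 1 (meridians true) and k = cos φ₀ / cos φ along parallels.
At 39.3°: h = 1.000, k = 0.8027; principal scales a = 1.000, b = 0.8027.
sin(ω/2) = (a − b)/(a + b) = 0.1973/1.803 = 0.1095, so ω = 2 arcsin(0.1095) ≈ 12.6°.

12.6°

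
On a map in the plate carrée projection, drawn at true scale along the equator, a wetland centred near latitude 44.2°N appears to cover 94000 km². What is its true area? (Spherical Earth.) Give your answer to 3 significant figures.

67400 km²

For the equirectangular projection with φ₀ = 0 (plate carrée), h = 1 along meridians and k = sec φ along parallels.
Areal scale = h·k = 1 × sec φ; at 44.2°, h = 1.000, k = 1.395, so h·k = 1.395.
True area = apparent / (areal scale) = 94000 / 1.395 ≈ 67400 km².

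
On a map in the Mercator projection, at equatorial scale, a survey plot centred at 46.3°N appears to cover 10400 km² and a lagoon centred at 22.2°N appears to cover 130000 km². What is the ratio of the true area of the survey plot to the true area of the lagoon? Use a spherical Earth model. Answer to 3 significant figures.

0.0445

Since Mercator area scale is 1/cos²φ, the true area equals the apparent area multiplied by cos²φ.
True area of survey plot: 10400 × cos²(46.3°) = 10400 × 0.4773 = 4964 km².
True area of lagoon: 130000 × cos²(22.2°) = 130000 × 0.8572 = 111400 km².
Ratio = 4964 / 111400 ≈ 0.0445.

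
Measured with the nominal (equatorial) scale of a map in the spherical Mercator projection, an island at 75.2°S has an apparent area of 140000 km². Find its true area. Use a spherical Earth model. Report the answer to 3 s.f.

For Mercator, h = k = sec φ (a conformal cylindrical projection has a single point scale, 1/cos φ).
Areal scale = k² = sec²φ = 1/cos²(75.2°) = 1/0.2554² = 15.33.
True area = apparent / (areal scale) = 140000 / 15.33 ≈ 9140 km².

9140 km²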